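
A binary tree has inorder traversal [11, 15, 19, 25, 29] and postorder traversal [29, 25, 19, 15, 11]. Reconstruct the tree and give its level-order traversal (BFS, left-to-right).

Inorder:   [11, 15, 19, 25, 29]
Postorder: [29, 25, 19, 15, 11]
Algorithm: postorder visits root last, so walk postorder right-to-left;
each value is the root of the current inorder slice — split it at that
value, recurse on the right subtree first, then the left.
Recursive splits:
  root=11; inorder splits into left=[], right=[15, 19, 25, 29]
  root=15; inorder splits into left=[], right=[19, 25, 29]
  root=19; inorder splits into left=[], right=[25, 29]
  root=25; inorder splits into left=[], right=[29]
  root=29; inorder splits into left=[], right=[]
Reconstructed level-order: [11, 15, 19, 25, 29]


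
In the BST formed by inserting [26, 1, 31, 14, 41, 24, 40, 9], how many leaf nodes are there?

Tree built from: [26, 1, 31, 14, 41, 24, 40, 9]
Tree (level-order array): [26, 1, 31, None, 14, None, 41, 9, 24, 40]
Rule: A leaf has 0 children.
Per-node child counts:
  node 26: 2 child(ren)
  node 1: 1 child(ren)
  node 14: 2 child(ren)
  node 9: 0 child(ren)
  node 24: 0 child(ren)
  node 31: 1 child(ren)
  node 41: 1 child(ren)
  node 40: 0 child(ren)
Matching nodes: [9, 24, 40]
Count of leaf nodes: 3


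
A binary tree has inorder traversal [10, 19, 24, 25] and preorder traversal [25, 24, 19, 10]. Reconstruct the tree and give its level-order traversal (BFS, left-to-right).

Inorder:  [10, 19, 24, 25]
Preorder: [25, 24, 19, 10]
Algorithm: preorder visits root first, so consume preorder in order;
for each root, split the current inorder slice at that value into
left-subtree inorder and right-subtree inorder, then recurse.
Recursive splits:
  root=25; inorder splits into left=[10, 19, 24], right=[]
  root=24; inorder splits into left=[10, 19], right=[]
  root=19; inorder splits into left=[10], right=[]
  root=10; inorder splits into left=[], right=[]
Reconstructed level-order: [25, 24, 19, 10]


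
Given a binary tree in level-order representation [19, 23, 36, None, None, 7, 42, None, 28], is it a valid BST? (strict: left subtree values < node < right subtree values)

Level-order array: [19, 23, 36, None, None, 7, 42, None, 28]
Validate using subtree bounds (lo, hi): at each node, require lo < value < hi,
then recurse left with hi=value and right with lo=value.
Preorder trace (stopping at first violation):
  at node 19 with bounds (-inf, +inf): OK
  at node 23 with bounds (-inf, 19): VIOLATION
Node 23 violates its bound: not (-inf < 23 < 19).
Result: Not a valid BST


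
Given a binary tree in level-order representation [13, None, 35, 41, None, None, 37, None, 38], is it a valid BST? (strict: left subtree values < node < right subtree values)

Level-order array: [13, None, 35, 41, None, None, 37, None, 38]
Validate using subtree bounds (lo, hi): at each node, require lo < value < hi,
then recurse left with hi=value and right with lo=value.
Preorder trace (stopping at first violation):
  at node 13 with bounds (-inf, +inf): OK
  at node 35 with bounds (13, +inf): OK
  at node 41 with bounds (13, 35): VIOLATION
Node 41 violates its bound: not (13 < 41 < 35).
Result: Not a valid BST


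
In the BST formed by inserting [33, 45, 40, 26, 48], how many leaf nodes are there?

Tree built from: [33, 45, 40, 26, 48]
Tree (level-order array): [33, 26, 45, None, None, 40, 48]
Rule: A leaf has 0 children.
Per-node child counts:
  node 33: 2 child(ren)
  node 26: 0 child(ren)
  node 45: 2 child(ren)
  node 40: 0 child(ren)
  node 48: 0 child(ren)
Matching nodes: [26, 40, 48]
Count of leaf nodes: 3


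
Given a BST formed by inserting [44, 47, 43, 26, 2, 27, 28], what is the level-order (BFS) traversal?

Tree insertion order: [44, 47, 43, 26, 2, 27, 28]
Tree (level-order array): [44, 43, 47, 26, None, None, None, 2, 27, None, None, None, 28]
BFS from the root, enqueuing left then right child of each popped node:
  queue [44] -> pop 44, enqueue [43, 47], visited so far: [44]
  queue [43, 47] -> pop 43, enqueue [26], visited so far: [44, 43]
  queue [47, 26] -> pop 47, enqueue [none], visited so far: [44, 43, 47]
  queue [26] -> pop 26, enqueue [2, 27], visited so far: [44, 43, 47, 26]
  queue [2, 27] -> pop 2, enqueue [none], visited so far: [44, 43, 47, 26, 2]
  queue [27] -> pop 27, enqueue [28], visited so far: [44, 43, 47, 26, 2, 27]
  queue [28] -> pop 28, enqueue [none], visited so far: [44, 43, 47, 26, 2, 27, 28]
Result: [44, 43, 47, 26, 2, 27, 28]


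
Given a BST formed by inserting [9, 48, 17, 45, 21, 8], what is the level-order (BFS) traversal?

Tree insertion order: [9, 48, 17, 45, 21, 8]
Tree (level-order array): [9, 8, 48, None, None, 17, None, None, 45, 21]
BFS from the root, enqueuing left then right child of each popped node:
  queue [9] -> pop 9, enqueue [8, 48], visited so far: [9]
  queue [8, 48] -> pop 8, enqueue [none], visited so far: [9, 8]
  queue [48] -> pop 48, enqueue [17], visited so far: [9, 8, 48]
  queue [17] -> pop 17, enqueue [45], visited so far: [9, 8, 48, 17]
  queue [45] -> pop 45, enqueue [21], visited so far: [9, 8, 48, 17, 45]
  queue [21] -> pop 21, enqueue [none], visited so far: [9, 8, 48, 17, 45, 21]
Result: [9, 8, 48, 17, 45, 21]


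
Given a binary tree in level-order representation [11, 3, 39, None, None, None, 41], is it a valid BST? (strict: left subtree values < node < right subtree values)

Level-order array: [11, 3, 39, None, None, None, 41]
Validate using subtree bounds (lo, hi): at each node, require lo < value < hi,
then recurse left with hi=value and right with lo=value.
Preorder trace (stopping at first violation):
  at node 11 with bounds (-inf, +inf): OK
  at node 3 with bounds (-inf, 11): OK
  at node 39 with bounds (11, +inf): OK
  at node 41 with bounds (39, +inf): OK
No violation found at any node.
Result: Valid BST


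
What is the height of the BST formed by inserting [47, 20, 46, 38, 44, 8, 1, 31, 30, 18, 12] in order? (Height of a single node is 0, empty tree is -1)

Insertion order: [47, 20, 46, 38, 44, 8, 1, 31, 30, 18, 12]
Tree (level-order array): [47, 20, None, 8, 46, 1, 18, 38, None, None, None, 12, None, 31, 44, None, None, 30]
Compute height bottom-up (empty subtree = -1):
  height(1) = 1 + max(-1, -1) = 0
  height(12) = 1 + max(-1, -1) = 0
  height(18) = 1 + max(0, -1) = 1
  height(8) = 1 + max(0, 1) = 2
  height(30) = 1 + max(-1, -1) = 0
  height(31) = 1 + max(0, -1) = 1
  height(44) = 1 + max(-1, -1) = 0
  height(38) = 1 + max(1, 0) = 2
  height(46) = 1 + max(2, -1) = 3
  height(20) = 1 + max(2, 3) = 4
  height(47) = 1 + max(4, -1) = 5
Height = 5


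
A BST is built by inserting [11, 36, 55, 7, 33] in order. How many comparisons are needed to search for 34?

Search path for 34: 11 -> 36 -> 33
Found: False
Comparisons: 3


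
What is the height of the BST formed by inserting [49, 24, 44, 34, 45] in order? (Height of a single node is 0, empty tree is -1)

Insertion order: [49, 24, 44, 34, 45]
Tree (level-order array): [49, 24, None, None, 44, 34, 45]
Compute height bottom-up (empty subtree = -1):
  height(34) = 1 + max(-1, -1) = 0
  height(45) = 1 + max(-1, -1) = 0
  height(44) = 1 + max(0, 0) = 1
  height(24) = 1 + max(-1, 1) = 2
  height(49) = 1 + max(2, -1) = 3
Height = 3


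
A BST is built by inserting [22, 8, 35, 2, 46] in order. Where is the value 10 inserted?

Starting tree (level order): [22, 8, 35, 2, None, None, 46]
Insertion path: 22 -> 8
Result: insert 10 as right child of 8
Final tree (level order): [22, 8, 35, 2, 10, None, 46]


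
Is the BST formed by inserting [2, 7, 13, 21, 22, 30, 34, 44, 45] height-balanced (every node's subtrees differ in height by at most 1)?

Tree (level-order array): [2, None, 7, None, 13, None, 21, None, 22, None, 30, None, 34, None, 44, None, 45]
Definition: a tree is height-balanced if, at every node, |h(left) - h(right)| <= 1 (empty subtree has height -1).
Bottom-up per-node check:
  node 45: h_left=-1, h_right=-1, diff=0 [OK], height=0
  node 44: h_left=-1, h_right=0, diff=1 [OK], height=1
  node 34: h_left=-1, h_right=1, diff=2 [FAIL (|-1-1|=2 > 1)], height=2
  node 30: h_left=-1, h_right=2, diff=3 [FAIL (|-1-2|=3 > 1)], height=3
  node 22: h_left=-1, h_right=3, diff=4 [FAIL (|-1-3|=4 > 1)], height=4
  node 21: h_left=-1, h_right=4, diff=5 [FAIL (|-1-4|=5 > 1)], height=5
  node 13: h_left=-1, h_right=5, diff=6 [FAIL (|-1-5|=6 > 1)], height=6
  node 7: h_left=-1, h_right=6, diff=7 [FAIL (|-1-6|=7 > 1)], height=7
  node 2: h_left=-1, h_right=7, diff=8 [FAIL (|-1-7|=8 > 1)], height=8
Node 34 violates the condition: |-1 - 1| = 2 > 1.
Result: Not balanced


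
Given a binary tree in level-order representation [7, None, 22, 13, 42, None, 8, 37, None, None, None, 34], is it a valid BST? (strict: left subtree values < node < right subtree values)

Level-order array: [7, None, 22, 13, 42, None, 8, 37, None, None, None, 34]
Validate using subtree bounds (lo, hi): at each node, require lo < value < hi,
then recurse left with hi=value and right with lo=value.
Preorder trace (stopping at first violation):
  at node 7 with bounds (-inf, +inf): OK
  at node 22 with bounds (7, +inf): OK
  at node 13 with bounds (7, 22): OK
  at node 8 with bounds (13, 22): VIOLATION
Node 8 violates its bound: not (13 < 8 < 22).
Result: Not a valid BST


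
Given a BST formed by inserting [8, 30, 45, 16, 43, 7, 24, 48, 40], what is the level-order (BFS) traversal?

Tree insertion order: [8, 30, 45, 16, 43, 7, 24, 48, 40]
Tree (level-order array): [8, 7, 30, None, None, 16, 45, None, 24, 43, 48, None, None, 40]
BFS from the root, enqueuing left then right child of each popped node:
  queue [8] -> pop 8, enqueue [7, 30], visited so far: [8]
  queue [7, 30] -> pop 7, enqueue [none], visited so far: [8, 7]
  queue [30] -> pop 30, enqueue [16, 45], visited so far: [8, 7, 30]
  queue [16, 45] -> pop 16, enqueue [24], visited so far: [8, 7, 30, 16]
  queue [45, 24] -> pop 45, enqueue [43, 48], visited so far: [8, 7, 30, 16, 45]
  queue [24, 43, 48] -> pop 24, enqueue [none], visited so far: [8, 7, 30, 16, 45, 24]
  queue [43, 48] -> pop 43, enqueue [40], visited so far: [8, 7, 30, 16, 45, 24, 43]
  queue [48, 40] -> pop 48, enqueue [none], visited so far: [8, 7, 30, 16, 45, 24, 43, 48]
  queue [40] -> pop 40, enqueue [none], visited so far: [8, 7, 30, 16, 45, 24, 43, 48, 40]
Result: [8, 7, 30, 16, 45, 24, 43, 48, 40]


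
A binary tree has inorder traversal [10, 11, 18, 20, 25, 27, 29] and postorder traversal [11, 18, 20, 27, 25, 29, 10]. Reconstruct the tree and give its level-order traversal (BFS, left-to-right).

Inorder:   [10, 11, 18, 20, 25, 27, 29]
Postorder: [11, 18, 20, 27, 25, 29, 10]
Algorithm: postorder visits root last, so walk postorder right-to-left;
each value is the root of the current inorder slice — split it at that
value, recurse on the right subtree first, then the left.
Recursive splits:
  root=10; inorder splits into left=[], right=[11, 18, 20, 25, 27, 29]
  root=29; inorder splits into left=[11, 18, 20, 25, 27], right=[]
  root=25; inorder splits into left=[11, 18, 20], right=[27]
  root=27; inorder splits into left=[], right=[]
  root=20; inorder splits into left=[11, 18], right=[]
  root=18; inorder splits into left=[11], right=[]
  root=11; inorder splits into left=[], right=[]
Reconstructed level-order: [10, 29, 25, 20, 27, 18, 11]


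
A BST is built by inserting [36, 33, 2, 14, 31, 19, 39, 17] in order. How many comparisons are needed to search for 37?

Search path for 37: 36 -> 39
Found: False
Comparisons: 2


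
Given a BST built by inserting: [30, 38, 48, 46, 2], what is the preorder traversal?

Tree insertion order: [30, 38, 48, 46, 2]
Tree (level-order array): [30, 2, 38, None, None, None, 48, 46]
Preorder traversal: [30, 2, 38, 48, 46]


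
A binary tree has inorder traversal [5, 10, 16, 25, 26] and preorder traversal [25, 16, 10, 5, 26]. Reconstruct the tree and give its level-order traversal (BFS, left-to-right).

Inorder:  [5, 10, 16, 25, 26]
Preorder: [25, 16, 10, 5, 26]
Algorithm: preorder visits root first, so consume preorder in order;
for each root, split the current inorder slice at that value into
left-subtree inorder and right-subtree inorder, then recurse.
Recursive splits:
  root=25; inorder splits into left=[5, 10, 16], right=[26]
  root=16; inorder splits into left=[5, 10], right=[]
  root=10; inorder splits into left=[5], right=[]
  root=5; inorder splits into left=[], right=[]
  root=26; inorder splits into left=[], right=[]
Reconstructed level-order: [25, 16, 26, 10, 5]


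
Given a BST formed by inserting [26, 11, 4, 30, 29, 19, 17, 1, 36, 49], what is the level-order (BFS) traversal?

Tree insertion order: [26, 11, 4, 30, 29, 19, 17, 1, 36, 49]
Tree (level-order array): [26, 11, 30, 4, 19, 29, 36, 1, None, 17, None, None, None, None, 49]
BFS from the root, enqueuing left then right child of each popped node:
  queue [26] -> pop 26, enqueue [11, 30], visited so far: [26]
  queue [11, 30] -> pop 11, enqueue [4, 19], visited so far: [26, 11]
  queue [30, 4, 19] -> pop 30, enqueue [29, 36], visited so far: [26, 11, 30]
  queue [4, 19, 29, 36] -> pop 4, enqueue [1], visited so far: [26, 11, 30, 4]
  queue [19, 29, 36, 1] -> pop 19, enqueue [17], visited so far: [26, 11, 30, 4, 19]
  queue [29, 36, 1, 17] -> pop 29, enqueue [none], visited so far: [26, 11, 30, 4, 19, 29]
  queue [36, 1, 17] -> pop 36, enqueue [49], visited so far: [26, 11, 30, 4, 19, 29, 36]
  queue [1, 17, 49] -> pop 1, enqueue [none], visited so far: [26, 11, 30, 4, 19, 29, 36, 1]
  queue [17, 49] -> pop 17, enqueue [none], visited so far: [26, 11, 30, 4, 19, 29, 36, 1, 17]
  queue [49] -> pop 49, enqueue [none], visited so far: [26, 11, 30, 4, 19, 29, 36, 1, 17, 49]
Result: [26, 11, 30, 4, 19, 29, 36, 1, 17, 49]


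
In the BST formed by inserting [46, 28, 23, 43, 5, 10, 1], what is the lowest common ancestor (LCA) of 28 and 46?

Tree insertion order: [46, 28, 23, 43, 5, 10, 1]
Tree (level-order array): [46, 28, None, 23, 43, 5, None, None, None, 1, 10]
In a BST, the LCA of p=28, q=46 is the first node v on the
root-to-leaf path with p <= v <= q (go left if both < v, right if both > v).
Walk from root:
  at 46: 28 <= 46 <= 46, this is the LCA
LCA = 46


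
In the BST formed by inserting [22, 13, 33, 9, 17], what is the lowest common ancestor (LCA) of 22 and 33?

Tree insertion order: [22, 13, 33, 9, 17]
Tree (level-order array): [22, 13, 33, 9, 17]
In a BST, the LCA of p=22, q=33 is the first node v on the
root-to-leaf path with p <= v <= q (go left if both < v, right if both > v).
Walk from root:
  at 22: 22 <= 22 <= 33, this is the LCA
LCA = 22


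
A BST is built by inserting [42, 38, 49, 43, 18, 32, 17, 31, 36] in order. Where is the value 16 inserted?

Starting tree (level order): [42, 38, 49, 18, None, 43, None, 17, 32, None, None, None, None, 31, 36]
Insertion path: 42 -> 38 -> 18 -> 17
Result: insert 16 as left child of 17
Final tree (level order): [42, 38, 49, 18, None, 43, None, 17, 32, None, None, 16, None, 31, 36]


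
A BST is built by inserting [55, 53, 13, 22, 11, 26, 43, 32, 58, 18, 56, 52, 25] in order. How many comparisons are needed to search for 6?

Search path for 6: 55 -> 53 -> 13 -> 11
Found: False
Comparisons: 4


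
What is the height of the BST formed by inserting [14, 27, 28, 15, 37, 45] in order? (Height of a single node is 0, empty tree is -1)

Insertion order: [14, 27, 28, 15, 37, 45]
Tree (level-order array): [14, None, 27, 15, 28, None, None, None, 37, None, 45]
Compute height bottom-up (empty subtree = -1):
  height(15) = 1 + max(-1, -1) = 0
  height(45) = 1 + max(-1, -1) = 0
  height(37) = 1 + max(-1, 0) = 1
  height(28) = 1 + max(-1, 1) = 2
  height(27) = 1 + max(0, 2) = 3
  height(14) = 1 + max(-1, 3) = 4
Height = 4


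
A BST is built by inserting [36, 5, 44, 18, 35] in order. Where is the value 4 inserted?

Starting tree (level order): [36, 5, 44, None, 18, None, None, None, 35]
Insertion path: 36 -> 5
Result: insert 4 as left child of 5
Final tree (level order): [36, 5, 44, 4, 18, None, None, None, None, None, 35]


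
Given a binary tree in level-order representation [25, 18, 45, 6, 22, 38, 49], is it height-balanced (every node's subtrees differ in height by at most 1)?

Tree (level-order array): [25, 18, 45, 6, 22, 38, 49]
Definition: a tree is height-balanced if, at every node, |h(left) - h(right)| <= 1 (empty subtree has height -1).
Bottom-up per-node check:
  node 6: h_left=-1, h_right=-1, diff=0 [OK], height=0
  node 22: h_left=-1, h_right=-1, diff=0 [OK], height=0
  node 18: h_left=0, h_right=0, diff=0 [OK], height=1
  node 38: h_left=-1, h_right=-1, diff=0 [OK], height=0
  node 49: h_left=-1, h_right=-1, diff=0 [OK], height=0
  node 45: h_left=0, h_right=0, diff=0 [OK], height=1
  node 25: h_left=1, h_right=1, diff=0 [OK], height=2
All nodes satisfy the balance condition.
Result: Balanced


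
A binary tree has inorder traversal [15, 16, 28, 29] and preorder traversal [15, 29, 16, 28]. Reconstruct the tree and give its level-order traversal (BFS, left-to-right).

Inorder:  [15, 16, 28, 29]
Preorder: [15, 29, 16, 28]
Algorithm: preorder visits root first, so consume preorder in order;
for each root, split the current inorder slice at that value into
left-subtree inorder and right-subtree inorder, then recurse.
Recursive splits:
  root=15; inorder splits into left=[], right=[16, 28, 29]
  root=29; inorder splits into left=[16, 28], right=[]
  root=16; inorder splits into left=[], right=[28]
  root=28; inorder splits into left=[], right=[]
Reconstructed level-order: [15, 29, 16, 28]


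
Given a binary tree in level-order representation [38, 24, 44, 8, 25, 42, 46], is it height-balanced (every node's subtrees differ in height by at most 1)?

Tree (level-order array): [38, 24, 44, 8, 25, 42, 46]
Definition: a tree is height-balanced if, at every node, |h(left) - h(right)| <= 1 (empty subtree has height -1).
Bottom-up per-node check:
  node 8: h_left=-1, h_right=-1, diff=0 [OK], height=0
  node 25: h_left=-1, h_right=-1, diff=0 [OK], height=0
  node 24: h_left=0, h_right=0, diff=0 [OK], height=1
  node 42: h_left=-1, h_right=-1, diff=0 [OK], height=0
  node 46: h_left=-1, h_right=-1, diff=0 [OK], height=0
  node 44: h_left=0, h_right=0, diff=0 [OK], height=1
  node 38: h_left=1, h_right=1, diff=0 [OK], height=2
All nodes satisfy the balance condition.
Result: Balanced


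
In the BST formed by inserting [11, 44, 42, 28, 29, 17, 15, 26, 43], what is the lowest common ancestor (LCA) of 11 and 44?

Tree insertion order: [11, 44, 42, 28, 29, 17, 15, 26, 43]
Tree (level-order array): [11, None, 44, 42, None, 28, 43, 17, 29, None, None, 15, 26]
In a BST, the LCA of p=11, q=44 is the first node v on the
root-to-leaf path with p <= v <= q (go left if both < v, right if both > v).
Walk from root:
  at 11: 11 <= 11 <= 44, this is the LCA
LCA = 11


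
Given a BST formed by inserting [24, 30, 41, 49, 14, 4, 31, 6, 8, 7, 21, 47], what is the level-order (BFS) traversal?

Tree insertion order: [24, 30, 41, 49, 14, 4, 31, 6, 8, 7, 21, 47]
Tree (level-order array): [24, 14, 30, 4, 21, None, 41, None, 6, None, None, 31, 49, None, 8, None, None, 47, None, 7]
BFS from the root, enqueuing left then right child of each popped node:
  queue [24] -> pop 24, enqueue [14, 30], visited so far: [24]
  queue [14, 30] -> pop 14, enqueue [4, 21], visited so far: [24, 14]
  queue [30, 4, 21] -> pop 30, enqueue [41], visited so far: [24, 14, 30]
  queue [4, 21, 41] -> pop 4, enqueue [6], visited so far: [24, 14, 30, 4]
  queue [21, 41, 6] -> pop 21, enqueue [none], visited so far: [24, 14, 30, 4, 21]
  queue [41, 6] -> pop 41, enqueue [31, 49], visited so far: [24, 14, 30, 4, 21, 41]
  queue [6, 31, 49] -> pop 6, enqueue [8], visited so far: [24, 14, 30, 4, 21, 41, 6]
  queue [31, 49, 8] -> pop 31, enqueue [none], visited so far: [24, 14, 30, 4, 21, 41, 6, 31]
  queue [49, 8] -> pop 49, enqueue [47], visited so far: [24, 14, 30, 4, 21, 41, 6, 31, 49]
  queue [8, 47] -> pop 8, enqueue [7], visited so far: [24, 14, 30, 4, 21, 41, 6, 31, 49, 8]
  queue [47, 7] -> pop 47, enqueue [none], visited so far: [24, 14, 30, 4, 21, 41, 6, 31, 49, 8, 47]
  queue [7] -> pop 7, enqueue [none], visited so far: [24, 14, 30, 4, 21, 41, 6, 31, 49, 8, 47, 7]
Result: [24, 14, 30, 4, 21, 41, 6, 31, 49, 8, 47, 7]


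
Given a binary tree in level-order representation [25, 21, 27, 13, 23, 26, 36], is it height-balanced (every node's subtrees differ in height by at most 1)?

Tree (level-order array): [25, 21, 27, 13, 23, 26, 36]
Definition: a tree is height-balanced if, at every node, |h(left) - h(right)| <= 1 (empty subtree has height -1).
Bottom-up per-node check:
  node 13: h_left=-1, h_right=-1, diff=0 [OK], height=0
  node 23: h_left=-1, h_right=-1, diff=0 [OK], height=0
  node 21: h_left=0, h_right=0, diff=0 [OK], height=1
  node 26: h_left=-1, h_right=-1, diff=0 [OK], height=0
  node 36: h_left=-1, h_right=-1, diff=0 [OK], height=0
  node 27: h_left=0, h_right=0, diff=0 [OK], height=1
  node 25: h_left=1, h_right=1, diff=0 [OK], height=2
All nodes satisfy the balance condition.
Result: Balanced


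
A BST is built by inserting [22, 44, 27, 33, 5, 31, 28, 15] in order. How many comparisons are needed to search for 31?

Search path for 31: 22 -> 44 -> 27 -> 33 -> 31
Found: True
Comparisons: 5


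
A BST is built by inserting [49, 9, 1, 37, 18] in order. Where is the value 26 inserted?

Starting tree (level order): [49, 9, None, 1, 37, None, None, 18]
Insertion path: 49 -> 9 -> 37 -> 18
Result: insert 26 as right child of 18
Final tree (level order): [49, 9, None, 1, 37, None, None, 18, None, None, 26]


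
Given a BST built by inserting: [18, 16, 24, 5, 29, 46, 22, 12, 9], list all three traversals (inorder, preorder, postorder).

Tree insertion order: [18, 16, 24, 5, 29, 46, 22, 12, 9]
Tree (level-order array): [18, 16, 24, 5, None, 22, 29, None, 12, None, None, None, 46, 9]
Inorder (L, root, R): [5, 9, 12, 16, 18, 22, 24, 29, 46]
Preorder (root, L, R): [18, 16, 5, 12, 9, 24, 22, 29, 46]
Postorder (L, R, root): [9, 12, 5, 16, 22, 46, 29, 24, 18]


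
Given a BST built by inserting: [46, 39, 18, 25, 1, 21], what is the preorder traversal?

Tree insertion order: [46, 39, 18, 25, 1, 21]
Tree (level-order array): [46, 39, None, 18, None, 1, 25, None, None, 21]
Preorder traversal: [46, 39, 18, 1, 25, 21]


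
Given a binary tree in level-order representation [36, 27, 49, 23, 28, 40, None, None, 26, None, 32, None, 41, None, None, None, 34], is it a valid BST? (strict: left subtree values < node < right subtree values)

Level-order array: [36, 27, 49, 23, 28, 40, None, None, 26, None, 32, None, 41, None, None, None, 34]
Validate using subtree bounds (lo, hi): at each node, require lo < value < hi,
then recurse left with hi=value and right with lo=value.
Preorder trace (stopping at first violation):
  at node 36 with bounds (-inf, +inf): OK
  at node 27 with bounds (-inf, 36): OK
  at node 23 with bounds (-inf, 27): OK
  at node 26 with bounds (23, 27): OK
  at node 28 with bounds (27, 36): OK
  at node 32 with bounds (28, 36): OK
  at node 34 with bounds (32, 36): OK
  at node 49 with bounds (36, +inf): OK
  at node 40 with bounds (36, 49): OK
  at node 41 with bounds (40, 49): OK
No violation found at any node.
Result: Valid BST


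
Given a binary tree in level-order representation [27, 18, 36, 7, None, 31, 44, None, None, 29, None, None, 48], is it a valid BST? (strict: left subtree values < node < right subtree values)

Level-order array: [27, 18, 36, 7, None, 31, 44, None, None, 29, None, None, 48]
Validate using subtree bounds (lo, hi): at each node, require lo < value < hi,
then recurse left with hi=value and right with lo=value.
Preorder trace (stopping at first violation):
  at node 27 with bounds (-inf, +inf): OK
  at node 18 with bounds (-inf, 27): OK
  at node 7 with bounds (-inf, 18): OK
  at node 36 with bounds (27, +inf): OK
  at node 31 with bounds (27, 36): OK
  at node 29 with bounds (27, 31): OK
  at node 44 with bounds (36, +inf): OK
  at node 48 with bounds (44, +inf): OK
No violation found at any node.
Result: Valid BST


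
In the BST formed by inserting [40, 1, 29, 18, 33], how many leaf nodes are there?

Tree built from: [40, 1, 29, 18, 33]
Tree (level-order array): [40, 1, None, None, 29, 18, 33]
Rule: A leaf has 0 children.
Per-node child counts:
  node 40: 1 child(ren)
  node 1: 1 child(ren)
  node 29: 2 child(ren)
  node 18: 0 child(ren)
  node 33: 0 child(ren)
Matching nodes: [18, 33]
Count of leaf nodes: 2


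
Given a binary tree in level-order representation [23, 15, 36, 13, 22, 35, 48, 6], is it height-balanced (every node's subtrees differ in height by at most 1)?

Tree (level-order array): [23, 15, 36, 13, 22, 35, 48, 6]
Definition: a tree is height-balanced if, at every node, |h(left) - h(right)| <= 1 (empty subtree has height -1).
Bottom-up per-node check:
  node 6: h_left=-1, h_right=-1, diff=0 [OK], height=0
  node 13: h_left=0, h_right=-1, diff=1 [OK], height=1
  node 22: h_left=-1, h_right=-1, diff=0 [OK], height=0
  node 15: h_left=1, h_right=0, diff=1 [OK], height=2
  node 35: h_left=-1, h_right=-1, diff=0 [OK], height=0
  node 48: h_left=-1, h_right=-1, diff=0 [OK], height=0
  node 36: h_left=0, h_right=0, diff=0 [OK], height=1
  node 23: h_left=2, h_right=1, diff=1 [OK], height=3
All nodes satisfy the balance condition.
Result: Balanced


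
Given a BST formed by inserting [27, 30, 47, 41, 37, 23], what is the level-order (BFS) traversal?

Tree insertion order: [27, 30, 47, 41, 37, 23]
Tree (level-order array): [27, 23, 30, None, None, None, 47, 41, None, 37]
BFS from the root, enqueuing left then right child of each popped node:
  queue [27] -> pop 27, enqueue [23, 30], visited so far: [27]
  queue [23, 30] -> pop 23, enqueue [none], visited so far: [27, 23]
  queue [30] -> pop 30, enqueue [47], visited so far: [27, 23, 30]
  queue [47] -> pop 47, enqueue [41], visited so far: [27, 23, 30, 47]
  queue [41] -> pop 41, enqueue [37], visited so far: [27, 23, 30, 47, 41]
  queue [37] -> pop 37, enqueue [none], visited so far: [27, 23, 30, 47, 41, 37]
Result: [27, 23, 30, 47, 41, 37]


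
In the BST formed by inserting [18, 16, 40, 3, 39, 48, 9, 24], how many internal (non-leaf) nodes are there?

Tree built from: [18, 16, 40, 3, 39, 48, 9, 24]
Tree (level-order array): [18, 16, 40, 3, None, 39, 48, None, 9, 24]
Rule: An internal node has at least one child.
Per-node child counts:
  node 18: 2 child(ren)
  node 16: 1 child(ren)
  node 3: 1 child(ren)
  node 9: 0 child(ren)
  node 40: 2 child(ren)
  node 39: 1 child(ren)
  node 24: 0 child(ren)
  node 48: 0 child(ren)
Matching nodes: [18, 16, 3, 40, 39]
Count of internal (non-leaf) nodes: 5


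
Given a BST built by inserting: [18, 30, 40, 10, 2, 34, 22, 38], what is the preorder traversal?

Tree insertion order: [18, 30, 40, 10, 2, 34, 22, 38]
Tree (level-order array): [18, 10, 30, 2, None, 22, 40, None, None, None, None, 34, None, None, 38]
Preorder traversal: [18, 10, 2, 30, 22, 40, 34, 38]


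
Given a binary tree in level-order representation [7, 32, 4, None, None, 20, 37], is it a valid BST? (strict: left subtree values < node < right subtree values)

Level-order array: [7, 32, 4, None, None, 20, 37]
Validate using subtree bounds (lo, hi): at each node, require lo < value < hi,
then recurse left with hi=value and right with lo=value.
Preorder trace (stopping at first violation):
  at node 7 with bounds (-inf, +inf): OK
  at node 32 with bounds (-inf, 7): VIOLATION
Node 32 violates its bound: not (-inf < 32 < 7).
Result: Not a valid BST


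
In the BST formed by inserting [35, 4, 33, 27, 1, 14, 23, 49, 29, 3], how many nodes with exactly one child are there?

Tree built from: [35, 4, 33, 27, 1, 14, 23, 49, 29, 3]
Tree (level-order array): [35, 4, 49, 1, 33, None, None, None, 3, 27, None, None, None, 14, 29, None, 23]
Rule: These are nodes with exactly 1 non-null child.
Per-node child counts:
  node 35: 2 child(ren)
  node 4: 2 child(ren)
  node 1: 1 child(ren)
  node 3: 0 child(ren)
  node 33: 1 child(ren)
  node 27: 2 child(ren)
  node 14: 1 child(ren)
  node 23: 0 child(ren)
  node 29: 0 child(ren)
  node 49: 0 child(ren)
Matching nodes: [1, 33, 14]
Count of nodes with exactly one child: 3


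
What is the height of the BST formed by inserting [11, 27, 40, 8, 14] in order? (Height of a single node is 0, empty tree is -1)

Insertion order: [11, 27, 40, 8, 14]
Tree (level-order array): [11, 8, 27, None, None, 14, 40]
Compute height bottom-up (empty subtree = -1):
  height(8) = 1 + max(-1, -1) = 0
  height(14) = 1 + max(-1, -1) = 0
  height(40) = 1 + max(-1, -1) = 0
  height(27) = 1 + max(0, 0) = 1
  height(11) = 1 + max(0, 1) = 2
Height = 2


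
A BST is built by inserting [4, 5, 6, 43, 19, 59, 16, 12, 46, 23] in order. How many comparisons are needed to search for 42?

Search path for 42: 4 -> 5 -> 6 -> 43 -> 19 -> 23
Found: False
Comparisons: 6


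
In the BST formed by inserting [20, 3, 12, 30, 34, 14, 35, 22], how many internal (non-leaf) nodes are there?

Tree built from: [20, 3, 12, 30, 34, 14, 35, 22]
Tree (level-order array): [20, 3, 30, None, 12, 22, 34, None, 14, None, None, None, 35]
Rule: An internal node has at least one child.
Per-node child counts:
  node 20: 2 child(ren)
  node 3: 1 child(ren)
  node 12: 1 child(ren)
  node 14: 0 child(ren)
  node 30: 2 child(ren)
  node 22: 0 child(ren)
  node 34: 1 child(ren)
  node 35: 0 child(ren)
Matching nodes: [20, 3, 12, 30, 34]
Count of internal (non-leaf) nodes: 5


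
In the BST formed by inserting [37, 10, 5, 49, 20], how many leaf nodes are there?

Tree built from: [37, 10, 5, 49, 20]
Tree (level-order array): [37, 10, 49, 5, 20]
Rule: A leaf has 0 children.
Per-node child counts:
  node 37: 2 child(ren)
  node 10: 2 child(ren)
  node 5: 0 child(ren)
  node 20: 0 child(ren)
  node 49: 0 child(ren)
Matching nodes: [5, 20, 49]
Count of leaf nodes: 3


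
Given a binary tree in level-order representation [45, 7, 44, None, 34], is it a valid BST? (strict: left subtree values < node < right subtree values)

Level-order array: [45, 7, 44, None, 34]
Validate using subtree bounds (lo, hi): at each node, require lo < value < hi,
then recurse left with hi=value and right with lo=value.
Preorder trace (stopping at first violation):
  at node 45 with bounds (-inf, +inf): OK
  at node 7 with bounds (-inf, 45): OK
  at node 34 with bounds (7, 45): OK
  at node 44 with bounds (45, +inf): VIOLATION
Node 44 violates its bound: not (45 < 44 < +inf).
Result: Not a valid BST


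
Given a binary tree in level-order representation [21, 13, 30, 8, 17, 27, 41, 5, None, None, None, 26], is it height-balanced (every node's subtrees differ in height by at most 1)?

Tree (level-order array): [21, 13, 30, 8, 17, 27, 41, 5, None, None, None, 26]
Definition: a tree is height-balanced if, at every node, |h(left) - h(right)| <= 1 (empty subtree has height -1).
Bottom-up per-node check:
  node 5: h_left=-1, h_right=-1, diff=0 [OK], height=0
  node 8: h_left=0, h_right=-1, diff=1 [OK], height=1
  node 17: h_left=-1, h_right=-1, diff=0 [OK], height=0
  node 13: h_left=1, h_right=0, diff=1 [OK], height=2
  node 26: h_left=-1, h_right=-1, diff=0 [OK], height=0
  node 27: h_left=0, h_right=-1, diff=1 [OK], height=1
  node 41: h_left=-1, h_right=-1, diff=0 [OK], height=0
  node 30: h_left=1, h_right=0, diff=1 [OK], height=2
  node 21: h_left=2, h_right=2, diff=0 [OK], height=3
All nodes satisfy the balance condition.
Result: Balanced


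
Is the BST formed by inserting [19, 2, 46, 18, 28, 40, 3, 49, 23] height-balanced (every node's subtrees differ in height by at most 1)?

Tree (level-order array): [19, 2, 46, None, 18, 28, 49, 3, None, 23, 40]
Definition: a tree is height-balanced if, at every node, |h(left) - h(right)| <= 1 (empty subtree has height -1).
Bottom-up per-node check:
  node 3: h_left=-1, h_right=-1, diff=0 [OK], height=0
  node 18: h_left=0, h_right=-1, diff=1 [OK], height=1
  node 2: h_left=-1, h_right=1, diff=2 [FAIL (|-1-1|=2 > 1)], height=2
  node 23: h_left=-1, h_right=-1, diff=0 [OK], height=0
  node 40: h_left=-1, h_right=-1, diff=0 [OK], height=0
  node 28: h_left=0, h_right=0, diff=0 [OK], height=1
  node 49: h_left=-1, h_right=-1, diff=0 [OK], height=0
  node 46: h_left=1, h_right=0, diff=1 [OK], height=2
  node 19: h_left=2, h_right=2, diff=0 [OK], height=3
Node 2 violates the condition: |-1 - 1| = 2 > 1.
Result: Not balanced


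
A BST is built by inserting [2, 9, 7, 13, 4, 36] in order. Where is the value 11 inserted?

Starting tree (level order): [2, None, 9, 7, 13, 4, None, None, 36]
Insertion path: 2 -> 9 -> 13
Result: insert 11 as left child of 13
Final tree (level order): [2, None, 9, 7, 13, 4, None, 11, 36]


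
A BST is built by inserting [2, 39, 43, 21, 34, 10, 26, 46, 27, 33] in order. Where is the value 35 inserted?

Starting tree (level order): [2, None, 39, 21, 43, 10, 34, None, 46, None, None, 26, None, None, None, None, 27, None, 33]
Insertion path: 2 -> 39 -> 21 -> 34
Result: insert 35 as right child of 34
Final tree (level order): [2, None, 39, 21, 43, 10, 34, None, 46, None, None, 26, 35, None, None, None, 27, None, None, None, 33]


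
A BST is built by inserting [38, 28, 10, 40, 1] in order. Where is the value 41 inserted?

Starting tree (level order): [38, 28, 40, 10, None, None, None, 1]
Insertion path: 38 -> 40
Result: insert 41 as right child of 40
Final tree (level order): [38, 28, 40, 10, None, None, 41, 1]


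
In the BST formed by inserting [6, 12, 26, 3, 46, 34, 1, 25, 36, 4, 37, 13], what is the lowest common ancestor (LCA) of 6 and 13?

Tree insertion order: [6, 12, 26, 3, 46, 34, 1, 25, 36, 4, 37, 13]
Tree (level-order array): [6, 3, 12, 1, 4, None, 26, None, None, None, None, 25, 46, 13, None, 34, None, None, None, None, 36, None, 37]
In a BST, the LCA of p=6, q=13 is the first node v on the
root-to-leaf path with p <= v <= q (go left if both < v, right if both > v).
Walk from root:
  at 6: 6 <= 6 <= 13, this is the LCA
LCA = 6


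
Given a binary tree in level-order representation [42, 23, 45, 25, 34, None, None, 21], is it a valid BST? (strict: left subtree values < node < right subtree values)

Level-order array: [42, 23, 45, 25, 34, None, None, 21]
Validate using subtree bounds (lo, hi): at each node, require lo < value < hi,
then recurse left with hi=value and right with lo=value.
Preorder trace (stopping at first violation):
  at node 42 with bounds (-inf, +inf): OK
  at node 23 with bounds (-inf, 42): OK
  at node 25 with bounds (-inf, 23): VIOLATION
Node 25 violates its bound: not (-inf < 25 < 23).
Result: Not a valid BST


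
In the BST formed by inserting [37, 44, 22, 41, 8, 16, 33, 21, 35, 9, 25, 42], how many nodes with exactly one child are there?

Tree built from: [37, 44, 22, 41, 8, 16, 33, 21, 35, 9, 25, 42]
Tree (level-order array): [37, 22, 44, 8, 33, 41, None, None, 16, 25, 35, None, 42, 9, 21]
Rule: These are nodes with exactly 1 non-null child.
Per-node child counts:
  node 37: 2 child(ren)
  node 22: 2 child(ren)
  node 8: 1 child(ren)
  node 16: 2 child(ren)
  node 9: 0 child(ren)
  node 21: 0 child(ren)
  node 33: 2 child(ren)
  node 25: 0 child(ren)
  node 35: 0 child(ren)
  node 44: 1 child(ren)
  node 41: 1 child(ren)
  node 42: 0 child(ren)
Matching nodes: [8, 44, 41]
Count of nodes with exactly one child: 3


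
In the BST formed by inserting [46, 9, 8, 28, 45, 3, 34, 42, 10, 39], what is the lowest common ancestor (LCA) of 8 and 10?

Tree insertion order: [46, 9, 8, 28, 45, 3, 34, 42, 10, 39]
Tree (level-order array): [46, 9, None, 8, 28, 3, None, 10, 45, None, None, None, None, 34, None, None, 42, 39]
In a BST, the LCA of p=8, q=10 is the first node v on the
root-to-leaf path with p <= v <= q (go left if both < v, right if both > v).
Walk from root:
  at 46: both 8 and 10 < 46, go left
  at 9: 8 <= 9 <= 10, this is the LCA
LCA = 9


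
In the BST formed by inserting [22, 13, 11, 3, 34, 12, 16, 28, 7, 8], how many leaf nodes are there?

Tree built from: [22, 13, 11, 3, 34, 12, 16, 28, 7, 8]
Tree (level-order array): [22, 13, 34, 11, 16, 28, None, 3, 12, None, None, None, None, None, 7, None, None, None, 8]
Rule: A leaf has 0 children.
Per-node child counts:
  node 22: 2 child(ren)
  node 13: 2 child(ren)
  node 11: 2 child(ren)
  node 3: 1 child(ren)
  node 7: 1 child(ren)
  node 8: 0 child(ren)
  node 12: 0 child(ren)
  node 16: 0 child(ren)
  node 34: 1 child(ren)
  node 28: 0 child(ren)
Matching nodes: [8, 12, 16, 28]
Count of leaf nodes: 4


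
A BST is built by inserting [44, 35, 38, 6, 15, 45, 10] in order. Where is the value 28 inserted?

Starting tree (level order): [44, 35, 45, 6, 38, None, None, None, 15, None, None, 10]
Insertion path: 44 -> 35 -> 6 -> 15
Result: insert 28 as right child of 15
Final tree (level order): [44, 35, 45, 6, 38, None, None, None, 15, None, None, 10, 28]


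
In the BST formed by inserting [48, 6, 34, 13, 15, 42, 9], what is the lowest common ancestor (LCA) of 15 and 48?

Tree insertion order: [48, 6, 34, 13, 15, 42, 9]
Tree (level-order array): [48, 6, None, None, 34, 13, 42, 9, 15]
In a BST, the LCA of p=15, q=48 is the first node v on the
root-to-leaf path with p <= v <= q (go left if both < v, right if both > v).
Walk from root:
  at 48: 15 <= 48 <= 48, this is the LCA
LCA = 48


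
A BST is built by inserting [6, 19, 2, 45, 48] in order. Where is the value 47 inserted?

Starting tree (level order): [6, 2, 19, None, None, None, 45, None, 48]
Insertion path: 6 -> 19 -> 45 -> 48
Result: insert 47 as left child of 48
Final tree (level order): [6, 2, 19, None, None, None, 45, None, 48, 47]


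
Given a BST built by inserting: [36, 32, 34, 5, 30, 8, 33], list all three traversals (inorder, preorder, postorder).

Tree insertion order: [36, 32, 34, 5, 30, 8, 33]
Tree (level-order array): [36, 32, None, 5, 34, None, 30, 33, None, 8]
Inorder (L, root, R): [5, 8, 30, 32, 33, 34, 36]
Preorder (root, L, R): [36, 32, 5, 30, 8, 34, 33]
Postorder (L, R, root): [8, 30, 5, 33, 34, 32, 36]


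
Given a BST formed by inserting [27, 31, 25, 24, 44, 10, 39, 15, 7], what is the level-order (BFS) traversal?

Tree insertion order: [27, 31, 25, 24, 44, 10, 39, 15, 7]
Tree (level-order array): [27, 25, 31, 24, None, None, 44, 10, None, 39, None, 7, 15]
BFS from the root, enqueuing left then right child of each popped node:
  queue [27] -> pop 27, enqueue [25, 31], visited so far: [27]
  queue [25, 31] -> pop 25, enqueue [24], visited so far: [27, 25]
  queue [31, 24] -> pop 31, enqueue [44], visited so far: [27, 25, 31]
  queue [24, 44] -> pop 24, enqueue [10], visited so far: [27, 25, 31, 24]
  queue [44, 10] -> pop 44, enqueue [39], visited so far: [27, 25, 31, 24, 44]
  queue [10, 39] -> pop 10, enqueue [7, 15], visited so far: [27, 25, 31, 24, 44, 10]
  queue [39, 7, 15] -> pop 39, enqueue [none], visited so far: [27, 25, 31, 24, 44, 10, 39]
  queue [7, 15] -> pop 7, enqueue [none], visited so far: [27, 25, 31, 24, 44, 10, 39, 7]
  queue [15] -> pop 15, enqueue [none], visited so far: [27, 25, 31, 24, 44, 10, 39, 7, 15]
Result: [27, 25, 31, 24, 44, 10, 39, 7, 15]


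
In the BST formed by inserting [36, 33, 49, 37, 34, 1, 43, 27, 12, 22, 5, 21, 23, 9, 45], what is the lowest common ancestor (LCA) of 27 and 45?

Tree insertion order: [36, 33, 49, 37, 34, 1, 43, 27, 12, 22, 5, 21, 23, 9, 45]
Tree (level-order array): [36, 33, 49, 1, 34, 37, None, None, 27, None, None, None, 43, 12, None, None, 45, 5, 22, None, None, None, 9, 21, 23]
In a BST, the LCA of p=27, q=45 is the first node v on the
root-to-leaf path with p <= v <= q (go left if both < v, right if both > v).
Walk from root:
  at 36: 27 <= 36 <= 45, this is the LCA
LCA = 36


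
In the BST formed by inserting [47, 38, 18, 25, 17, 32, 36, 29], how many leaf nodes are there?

Tree built from: [47, 38, 18, 25, 17, 32, 36, 29]
Tree (level-order array): [47, 38, None, 18, None, 17, 25, None, None, None, 32, 29, 36]
Rule: A leaf has 0 children.
Per-node child counts:
  node 47: 1 child(ren)
  node 38: 1 child(ren)
  node 18: 2 child(ren)
  node 17: 0 child(ren)
  node 25: 1 child(ren)
  node 32: 2 child(ren)
  node 29: 0 child(ren)
  node 36: 0 child(ren)
Matching nodes: [17, 29, 36]
Count of leaf nodes: 3
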